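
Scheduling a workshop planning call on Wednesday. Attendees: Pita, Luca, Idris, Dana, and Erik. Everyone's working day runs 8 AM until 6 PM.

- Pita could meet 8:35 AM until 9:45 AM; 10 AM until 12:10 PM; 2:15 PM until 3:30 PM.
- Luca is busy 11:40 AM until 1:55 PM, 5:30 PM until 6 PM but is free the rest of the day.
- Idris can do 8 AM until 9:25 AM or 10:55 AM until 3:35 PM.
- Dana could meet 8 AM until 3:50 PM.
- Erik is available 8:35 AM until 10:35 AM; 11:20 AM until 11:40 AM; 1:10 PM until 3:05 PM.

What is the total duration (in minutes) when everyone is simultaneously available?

Pita free: 08:35-09:45, 10:00-12:10, 14:15-15:30.
Luca free: 08:00-11:40, 13:55-17:30 (invert busy blocks within the working day).
Idris free: 08:00-09:25, 10:55-15:35.
Dana free: 08:00-15:50.
Erik free: 08:35-10:35, 11:20-11:40, 13:10-15:05.
Pita ∩ Luca: 08:35-09:45, 10:00-11:40, 14:15-15:30.
Pita ∩ Luca ∩ Idris: 08:35-09:25, 10:55-11:40, 14:15-15:30.
Pita ∩ Luca ∩ Idris ∩ Dana: 08:35-09:25, 10:55-11:40, 14:15-15:30.
Pita ∩ Luca ∩ Idris ∩ Dana ∩ Erik: 08:35-09:25, 11:20-11:40, 14:15-15:05.
Summing the common windows: 50 + 20 + 50 = 120 minutes.

120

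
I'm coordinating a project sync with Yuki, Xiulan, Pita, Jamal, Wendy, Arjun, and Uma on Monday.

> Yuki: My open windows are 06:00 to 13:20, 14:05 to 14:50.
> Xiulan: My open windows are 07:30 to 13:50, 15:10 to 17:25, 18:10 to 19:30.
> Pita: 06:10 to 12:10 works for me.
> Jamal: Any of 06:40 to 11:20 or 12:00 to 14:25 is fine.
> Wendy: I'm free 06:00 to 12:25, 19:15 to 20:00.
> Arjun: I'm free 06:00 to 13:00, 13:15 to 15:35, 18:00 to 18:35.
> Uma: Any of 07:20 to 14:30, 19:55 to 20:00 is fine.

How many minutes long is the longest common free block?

230

Yuki ∩ Xiulan: 07:30-13:20.
Yuki ∩ Xiulan ∩ Pita: 07:30-12:10.
Yuki ∩ Xiulan ∩ Pita ∩ Jamal: 07:30-11:20, 12:00-12:10.
Yuki ∩ Xiulan ∩ Pita ∩ Jamal ∩ Wendy: 07:30-11:20, 12:00-12:10.
Yuki ∩ Xiulan ∩ Pita ∩ Jamal ∩ Wendy ∩ Arjun: 07:30-11:20, 12:00-12:10.
Yuki ∩ Xiulan ∩ Pita ∩ Jamal ∩ Wendy ∩ Arjun ∩ Uma: 07:30-11:20, 12:00-12:10.
The longest is 07:30-11:20 at 230 minutes.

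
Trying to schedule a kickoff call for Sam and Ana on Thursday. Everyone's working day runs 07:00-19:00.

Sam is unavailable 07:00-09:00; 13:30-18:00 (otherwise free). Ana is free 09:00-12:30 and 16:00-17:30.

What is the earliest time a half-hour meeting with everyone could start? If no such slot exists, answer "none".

09:00

Sam free: 09:00-13:30, 18:00-19:00 (invert busy blocks within the working day).
Ana free: 09:00-12:30, 16:00-17:30.
Sam ∩ Ana: 09:00-12:30.
The first common window of at least 30 minutes is 09:00-12:30, so the earliest start is 09:00.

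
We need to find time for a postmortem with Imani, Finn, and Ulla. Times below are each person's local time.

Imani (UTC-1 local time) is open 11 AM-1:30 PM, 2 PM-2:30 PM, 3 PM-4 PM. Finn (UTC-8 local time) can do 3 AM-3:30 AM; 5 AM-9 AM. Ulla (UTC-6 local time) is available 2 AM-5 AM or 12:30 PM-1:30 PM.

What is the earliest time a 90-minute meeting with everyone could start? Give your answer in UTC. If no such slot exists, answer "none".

none

Imani in UTC: 12:00-14:30, 15:00-15:30, 16:00-17:00 (add 1h to convert from UTC-1).
Finn in UTC: 11:00-11:30, 13:00-17:00 (add 8h to convert from UTC-8).
Ulla in UTC: 08:00-11:00, 18:30-19:30 (add 6h to convert from UTC-6).
Imani ∩ Finn: 13:00-14:30, 15:00-15:30, 16:00-17:00.
Imani ∩ Finn ∩ Ulla: ∅.
There is no time when everyone is free.
No common window is at least 90 minutes long.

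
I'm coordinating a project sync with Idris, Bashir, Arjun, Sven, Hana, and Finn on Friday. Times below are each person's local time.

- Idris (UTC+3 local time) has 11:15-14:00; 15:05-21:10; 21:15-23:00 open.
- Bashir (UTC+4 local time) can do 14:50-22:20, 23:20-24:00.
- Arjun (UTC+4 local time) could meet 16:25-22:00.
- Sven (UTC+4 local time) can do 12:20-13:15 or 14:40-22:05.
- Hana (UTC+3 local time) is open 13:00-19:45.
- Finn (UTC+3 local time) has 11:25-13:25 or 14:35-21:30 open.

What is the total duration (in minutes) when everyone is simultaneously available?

Idris in UTC: 08:15-11:00, 12:05-18:10, 18:15-20:00 (subtract 3h to convert from UTC+3).
Bashir in UTC: 10:50-18:20, 19:20-20:00 (subtract 4h to convert from UTC+4).
Arjun in UTC: 12:25-18:00 (subtract 4h to convert from UTC+4).
Sven in UTC: 08:20-09:15, 10:40-18:05 (subtract 4h to convert from UTC+4).
Hana in UTC: 10:00-16:45 (subtract 3h to convert from UTC+3).
Finn in UTC: 08:25-10:25, 11:35-18:30 (subtract 3h to convert from UTC+3).
Idris ∩ Bashir: 10:50-11:00, 12:05-18:10, 18:15-18:20, 19:20-20:00.
Idris ∩ Bashir ∩ Arjun: 12:25-18:00.
Idris ∩ Bashir ∩ Arjun ∩ Sven: 12:25-18:00.
Idris ∩ Bashir ∩ Arjun ∩ Sven ∩ Hana: 12:25-16:45.
Idris ∩ Bashir ∩ Arjun ∩ Sven ∩ Hana ∩ Finn: 12:25-16:45.
That's a single block of 260 minutes.

260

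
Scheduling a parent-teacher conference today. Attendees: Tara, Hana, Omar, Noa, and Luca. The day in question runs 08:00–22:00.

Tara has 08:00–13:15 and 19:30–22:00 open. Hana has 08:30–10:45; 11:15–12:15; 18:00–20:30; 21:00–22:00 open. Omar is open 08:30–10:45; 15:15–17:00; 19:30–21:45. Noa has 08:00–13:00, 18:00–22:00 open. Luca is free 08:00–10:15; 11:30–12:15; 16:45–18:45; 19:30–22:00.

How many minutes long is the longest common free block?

105

Tara ∩ Hana: 08:30-10:45, 11:15-12:15, 19:30-20:30, 21:00-22:00.
Tara ∩ Hana ∩ Omar: 08:30-10:45, 19:30-20:30, 21:00-21:45.
Tara ∩ Hana ∩ Omar ∩ Noa: 08:30-10:45, 19:30-20:30, 21:00-21:45.
Tara ∩ Hana ∩ Omar ∩ Noa ∩ Luca: 08:30-10:15, 19:30-20:30, 21:00-21:45.
So the common availability across everyone is 08:30-10:15, 19:30-20:30, 21:00-21:45.
The longest is 08:30-10:15 at 105 minutes.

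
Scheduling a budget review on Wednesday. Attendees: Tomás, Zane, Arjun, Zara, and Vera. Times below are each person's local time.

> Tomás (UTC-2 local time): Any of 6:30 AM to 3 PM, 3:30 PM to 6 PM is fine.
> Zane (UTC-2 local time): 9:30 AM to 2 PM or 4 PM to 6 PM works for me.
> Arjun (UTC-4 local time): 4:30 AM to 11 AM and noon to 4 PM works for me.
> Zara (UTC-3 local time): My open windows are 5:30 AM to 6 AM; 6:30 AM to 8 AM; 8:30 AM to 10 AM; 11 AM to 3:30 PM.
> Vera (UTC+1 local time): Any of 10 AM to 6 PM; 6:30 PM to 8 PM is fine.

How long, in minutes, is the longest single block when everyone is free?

Tomás in UTC: 08:30-17:00, 17:30-20:00 (add 2h to convert from UTC-2).
Zane in UTC: 11:30-16:00, 18:00-20:00 (add 2h to convert from UTC-2).
Arjun in UTC: 08:30-15:00, 16:00-20:00 (add 4h to convert from UTC-4).
Zara in UTC: 08:30-09:00, 09:30-11:00, 11:30-13:00, 14:00-18:30 (add 3h to convert from UTC-3).
Vera in UTC: 09:00-17:00, 17:30-19:00 (subtract 1h to convert from UTC+1).
Tomás ∩ Zane: 11:30-16:00, 18:00-20:00.
Tomás ∩ Zane ∩ Arjun: 11:30-15:00, 18:00-20:00.
Tomás ∩ Zane ∩ Arjun ∩ Zara: 11:30-13:00, 14:00-15:00, 18:00-18:30.
Tomás ∩ Zane ∩ Arjun ∩ Zara ∩ Vera: 11:30-13:00, 14:00-15:00, 18:00-18:30.
The longest is 11:30-13:00 at 90 minutes.

90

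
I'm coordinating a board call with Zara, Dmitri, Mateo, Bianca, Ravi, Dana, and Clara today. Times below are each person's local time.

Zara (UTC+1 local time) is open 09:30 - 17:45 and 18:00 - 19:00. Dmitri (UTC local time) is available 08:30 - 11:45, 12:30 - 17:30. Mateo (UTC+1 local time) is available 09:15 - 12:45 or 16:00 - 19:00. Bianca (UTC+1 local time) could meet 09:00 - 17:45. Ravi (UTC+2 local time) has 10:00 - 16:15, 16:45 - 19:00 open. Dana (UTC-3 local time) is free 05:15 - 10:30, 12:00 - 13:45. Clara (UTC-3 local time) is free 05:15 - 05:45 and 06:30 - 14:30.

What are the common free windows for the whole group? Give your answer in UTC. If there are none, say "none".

08:30-08:45, 09:30-11:45, 15:00-16:45

Zara in UTC: 08:30-16:45, 17:00-18:00 (subtract 1h to convert from UTC+1).
Dmitri in UTC: 08:30-11:45, 12:30-17:30.
Mateo in UTC: 08:15-11:45, 15:00-18:00 (subtract 1h to convert from UTC+1).
Bianca in UTC: 08:00-16:45 (subtract 1h to convert from UTC+1).
Ravi in UTC: 08:00-14:15, 14:45-17:00 (subtract 2h to convert from UTC+2).
Dana in UTC: 08:15-13:30, 15:00-16:45 (add 3h to convert from UTC-3).
Clara in UTC: 08:15-08:45, 09:30-17:30 (add 3h to convert from UTC-3).
Zara ∩ Dmitri: 08:30-11:45, 12:30-16:45, 17:00-17:30.
Zara ∩ Dmitri ∩ Mateo: 08:30-11:45, 15:00-16:45, 17:00-17:30.
Zara ∩ Dmitri ∩ Mateo ∩ Bianca: 08:30-11:45, 15:00-16:45.
Zara ∩ Dmitri ∩ Mateo ∩ Bianca ∩ Ravi: 08:30-11:45, 15:00-16:45.
Zara ∩ Dmitri ∩ Mateo ∩ Bianca ∩ Ravi ∩ Dana: 08:30-11:45, 15:00-16:45.
Zara ∩ Dmitri ∩ Mateo ∩ Bianca ∩ Ravi ∩ Dana ∩ Clara: 08:30-08:45, 09:30-11:45, 15:00-16:45.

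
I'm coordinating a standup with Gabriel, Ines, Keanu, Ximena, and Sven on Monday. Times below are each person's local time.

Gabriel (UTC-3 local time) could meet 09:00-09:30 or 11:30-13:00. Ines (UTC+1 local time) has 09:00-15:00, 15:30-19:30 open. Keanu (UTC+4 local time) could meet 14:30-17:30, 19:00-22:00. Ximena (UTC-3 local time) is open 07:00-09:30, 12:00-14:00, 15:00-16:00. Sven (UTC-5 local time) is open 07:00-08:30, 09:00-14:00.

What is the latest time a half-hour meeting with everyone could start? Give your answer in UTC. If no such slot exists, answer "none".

Gabriel in UTC: 12:00-12:30, 14:30-16:00 (add 3h to convert from UTC-3).
Ines in UTC: 08:00-14:00, 14:30-18:30 (subtract 1h to convert from UTC+1).
Keanu in UTC: 10:30-13:30, 15:00-18:00 (subtract 4h to convert from UTC+4).
Ximena in UTC: 10:00-12:30, 15:00-17:00, 18:00-19:00 (add 3h to convert from UTC-3).
Sven in UTC: 12:00-13:30, 14:00-19:00 (add 5h to convert from UTC-5).
Gabriel ∩ Ines: 12:00-12:30, 14:30-16:00.
Gabriel ∩ Ines ∩ Keanu: 12:00-12:30, 15:00-16:00.
Gabriel ∩ Ines ∩ Keanu ∩ Ximena: 12:00-12:30, 15:00-16:00.
Gabriel ∩ Ines ∩ Keanu ∩ Ximena ∩ Sven: 12:00-12:30, 15:00-16:00.
The last common window of at least 30 minutes is 15:00-16:00; a 30-minute meeting can start as late as 15:30 and still end by 16:00.

15:30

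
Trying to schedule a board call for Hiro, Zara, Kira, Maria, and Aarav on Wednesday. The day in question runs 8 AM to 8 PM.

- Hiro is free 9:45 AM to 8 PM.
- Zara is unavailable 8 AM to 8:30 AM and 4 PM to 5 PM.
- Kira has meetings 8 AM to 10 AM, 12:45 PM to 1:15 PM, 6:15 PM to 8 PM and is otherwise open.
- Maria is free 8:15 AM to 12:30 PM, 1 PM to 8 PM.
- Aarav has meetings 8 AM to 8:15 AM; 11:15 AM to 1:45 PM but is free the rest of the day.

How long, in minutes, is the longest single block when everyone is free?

135

Hiro free: 09:45-20:00.
Zara free: 08:30-16:00, 17:00-20:00 (invert busy blocks within the working day).
Kira free: 10:00-12:45, 13:15-18:15 (invert busy blocks within the working day).
Maria free: 08:15-12:30, 13:00-20:00.
Aarav free: 08:15-11:15, 13:45-20:00 (invert busy blocks within the working day).
Hiro ∩ Zara: 09:45-16:00, 17:00-20:00.
Hiro ∩ Zara ∩ Kira: 10:00-12:45, 13:15-16:00, 17:00-18:15.
Hiro ∩ Zara ∩ Kira ∩ Maria: 10:00-12:30, 13:15-16:00, 17:00-18:15.
Hiro ∩ Zara ∩ Kira ∩ Maria ∩ Aarav: 10:00-11:15, 13:45-16:00, 17:00-18:15.
So the common availability across everyone is 10:00-11:15, 13:45-16:00, 17:00-18:15.
The longest is 13:45-16:00 at 135 minutes.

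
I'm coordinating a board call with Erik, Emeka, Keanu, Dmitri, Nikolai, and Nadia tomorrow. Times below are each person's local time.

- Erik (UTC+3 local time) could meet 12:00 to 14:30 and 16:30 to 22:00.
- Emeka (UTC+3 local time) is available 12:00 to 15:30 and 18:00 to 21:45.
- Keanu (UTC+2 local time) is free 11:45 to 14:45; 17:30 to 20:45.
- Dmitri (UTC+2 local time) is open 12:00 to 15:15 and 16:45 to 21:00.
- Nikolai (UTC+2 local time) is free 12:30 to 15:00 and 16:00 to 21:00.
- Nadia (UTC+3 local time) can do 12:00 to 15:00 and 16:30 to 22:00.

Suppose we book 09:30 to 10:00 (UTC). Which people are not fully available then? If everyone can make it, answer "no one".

Dmitri, Keanu, Nikolai

Erik in UTC: 09:00-11:30, 13:30-19:00 (subtract 3h to convert from UTC+3).
Emeka in UTC: 09:00-12:30, 15:00-18:45 (subtract 3h to convert from UTC+3).
Keanu in UTC: 09:45-12:45, 15:30-18:45 (subtract 2h to convert from UTC+2).
Dmitri in UTC: 10:00-13:15, 14:45-19:00 (subtract 2h to convert from UTC+2).
Nikolai in UTC: 10:30-13:00, 14:00-19:00 (subtract 2h to convert from UTC+2).
Nadia in UTC: 09:00-12:00, 13:30-19:00 (subtract 3h to convert from UTC+3).
Erik: free for 09:30-10:00. Emeka: free for 09:30-10:00. Keanu: not fully free for 09:30-10:00. Dmitri: not fully free for 09:30-10:00. Nikolai: not fully free for 09:30-10:00. Nadia: free for 09:30-10:00.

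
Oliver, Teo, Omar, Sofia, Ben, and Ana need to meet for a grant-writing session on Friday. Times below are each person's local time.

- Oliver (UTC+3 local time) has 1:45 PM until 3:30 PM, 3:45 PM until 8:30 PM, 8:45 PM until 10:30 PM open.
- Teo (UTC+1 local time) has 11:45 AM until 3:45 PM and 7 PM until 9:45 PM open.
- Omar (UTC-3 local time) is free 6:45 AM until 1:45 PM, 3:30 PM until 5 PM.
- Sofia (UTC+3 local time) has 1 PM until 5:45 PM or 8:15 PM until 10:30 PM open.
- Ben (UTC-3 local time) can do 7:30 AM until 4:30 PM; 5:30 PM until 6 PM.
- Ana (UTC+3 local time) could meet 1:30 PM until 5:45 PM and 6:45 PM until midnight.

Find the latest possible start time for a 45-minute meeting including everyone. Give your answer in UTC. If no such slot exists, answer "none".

Oliver in UTC: 10:45-12:30, 12:45-17:30, 17:45-19:30 (subtract 3h to convert from UTC+3).
Teo in UTC: 10:45-14:45, 18:00-20:45 (subtract 1h to convert from UTC+1).
Omar in UTC: 09:45-16:45, 18:30-20:00 (add 3h to convert from UTC-3).
Sofia in UTC: 10:00-14:45, 17:15-19:30 (subtract 3h to convert from UTC+3).
Ben in UTC: 10:30-19:30, 20:30-21:00 (add 3h to convert from UTC-3).
Ana in UTC: 10:30-14:45, 15:45-21:00 (subtract 3h to convert from UTC+3).
Oliver ∩ Teo: 10:45-12:30, 12:45-14:45, 18:00-19:30.
Oliver ∩ Teo ∩ Omar: 10:45-12:30, 12:45-14:45, 18:30-19:30.
Oliver ∩ Teo ∩ Omar ∩ Sofia: 10:45-12:30, 12:45-14:45, 18:30-19:30.
Oliver ∩ Teo ∩ Omar ∩ Sofia ∩ Ben: 10:45-12:30, 12:45-14:45, 18:30-19:30.
Oliver ∩ Teo ∩ Omar ∩ Sofia ∩ Ben ∩ Ana: 10:45-12:30, 12:45-14:45, 18:30-19:30.
So the common availability across everyone is 10:45-12:30, 12:45-14:45, 18:30-19:30.
The last common window of at least 45 minutes is 18:30-19:30; a 45-minute meeting can start as late as 18:45 and still end by 19:30.

18:45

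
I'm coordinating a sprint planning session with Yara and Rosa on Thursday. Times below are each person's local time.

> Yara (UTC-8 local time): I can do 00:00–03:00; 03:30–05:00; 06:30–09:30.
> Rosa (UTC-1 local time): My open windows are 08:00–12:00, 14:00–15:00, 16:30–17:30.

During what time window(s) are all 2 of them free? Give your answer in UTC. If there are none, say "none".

Yara in UTC: 08:00-11:00, 11:30-13:00, 14:30-17:30 (add 8h to convert from UTC-8).
Rosa in UTC: 09:00-13:00, 15:00-16:00, 17:30-18:30 (add 1h to convert from UTC-1).
Yara ∩ Rosa: 09:00-11:00, 11:30-13:00, 15:00-16:00.
So the common availability across everyone is 09:00-11:00, 11:30-13:00, 15:00-16:00.

09:00-11:00, 11:30-13:00, 15:00-16:00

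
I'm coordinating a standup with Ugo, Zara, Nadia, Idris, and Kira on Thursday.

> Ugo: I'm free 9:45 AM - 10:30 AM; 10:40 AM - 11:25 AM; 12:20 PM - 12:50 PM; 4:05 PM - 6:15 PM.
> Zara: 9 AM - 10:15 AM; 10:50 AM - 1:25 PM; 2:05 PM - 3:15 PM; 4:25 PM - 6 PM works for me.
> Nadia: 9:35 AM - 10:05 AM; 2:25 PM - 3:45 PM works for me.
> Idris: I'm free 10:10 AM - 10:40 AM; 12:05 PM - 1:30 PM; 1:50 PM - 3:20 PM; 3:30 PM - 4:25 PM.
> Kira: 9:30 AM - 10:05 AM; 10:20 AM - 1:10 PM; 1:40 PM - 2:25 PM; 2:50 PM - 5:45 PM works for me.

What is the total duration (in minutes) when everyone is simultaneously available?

Ugo ∩ Zara: 09:45-10:15, 10:50-11:25, 12:20-12:50, 16:25-18:00.
Ugo ∩ Zara ∩ Nadia: 09:45-10:05.
Ugo ∩ Zara ∩ Nadia ∩ Idris: ∅.
Ugo ∩ Zara ∩ Nadia ∩ Idris ∩ Kira: ∅.
There is no time when everyone is free.
There is no common window, so the total is 0 minutes.

0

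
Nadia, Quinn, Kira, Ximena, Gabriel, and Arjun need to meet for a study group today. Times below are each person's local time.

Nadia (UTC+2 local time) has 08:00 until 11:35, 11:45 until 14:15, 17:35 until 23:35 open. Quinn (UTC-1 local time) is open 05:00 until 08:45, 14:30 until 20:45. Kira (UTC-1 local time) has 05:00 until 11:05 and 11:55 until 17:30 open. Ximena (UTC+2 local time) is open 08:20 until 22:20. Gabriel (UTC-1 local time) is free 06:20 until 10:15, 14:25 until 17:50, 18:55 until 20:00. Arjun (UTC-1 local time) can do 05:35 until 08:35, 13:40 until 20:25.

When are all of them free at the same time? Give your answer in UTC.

07:20-09:35, 15:35-18:30

Nadia in UTC: 06:00-09:35, 09:45-12:15, 15:35-21:35 (subtract 2h to convert from UTC+2).
Quinn in UTC: 06:00-09:45, 15:30-21:45 (add 1h to convert from UTC-1).
Kira in UTC: 06:00-12:05, 12:55-18:30 (add 1h to convert from UTC-1).
Ximena in UTC: 06:20-20:20 (subtract 2h to convert from UTC+2).
Gabriel in UTC: 07:20-11:15, 15:25-18:50, 19:55-21:00 (add 1h to convert from UTC-1).
Arjun in UTC: 06:35-09:35, 14:40-21:25 (add 1h to convert from UTC-1).
Nadia ∩ Quinn: 06:00-09:35, 15:35-21:35.
Nadia ∩ Quinn ∩ Kira: 06:00-09:35, 15:35-18:30.
Nadia ∩ Quinn ∩ Kira ∩ Ximena: 06:20-09:35, 15:35-18:30.
Nadia ∩ Quinn ∩ Kira ∩ Ximena ∩ Gabriel: 07:20-09:35, 15:35-18:30.
Nadia ∩ Quinn ∩ Kira ∩ Ximena ∩ Gabriel ∩ Arjun: 07:20-09:35, 15:35-18:30.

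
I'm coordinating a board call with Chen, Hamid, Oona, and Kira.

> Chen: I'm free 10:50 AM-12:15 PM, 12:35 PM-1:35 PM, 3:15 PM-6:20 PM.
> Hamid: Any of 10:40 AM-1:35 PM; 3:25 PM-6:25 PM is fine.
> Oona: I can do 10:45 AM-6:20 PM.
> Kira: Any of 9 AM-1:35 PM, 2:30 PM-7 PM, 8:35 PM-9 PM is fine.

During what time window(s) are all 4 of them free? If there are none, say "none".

Chen ∩ Hamid: 10:50-12:15, 12:35-13:35, 15:25-18:20.
Chen ∩ Hamid ∩ Oona: 10:50-12:15, 12:35-13:35, 15:25-18:20.
Chen ∩ Hamid ∩ Oona ∩ Kira: 10:50-12:15, 12:35-13:35, 15:25-18:20.

10:50-12:15, 12:35-13:35, 15:25-18:20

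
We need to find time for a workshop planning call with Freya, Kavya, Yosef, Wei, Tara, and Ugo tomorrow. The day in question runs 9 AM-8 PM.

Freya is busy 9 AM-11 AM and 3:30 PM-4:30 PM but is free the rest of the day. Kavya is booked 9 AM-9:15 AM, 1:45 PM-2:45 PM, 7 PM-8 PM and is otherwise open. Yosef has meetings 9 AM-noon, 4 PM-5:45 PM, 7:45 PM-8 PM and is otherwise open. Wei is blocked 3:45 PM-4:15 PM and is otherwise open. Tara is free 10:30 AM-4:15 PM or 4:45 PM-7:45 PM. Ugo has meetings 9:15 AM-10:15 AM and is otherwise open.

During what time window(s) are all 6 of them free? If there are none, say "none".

12:00-13:45, 14:45-15:30, 17:45-19:00

Freya free: 11:00-15:30, 16:30-20:00 (invert busy blocks within the working day).
Kavya free: 09:15-13:45, 14:45-19:00 (invert busy blocks within the working day).
Yosef free: 12:00-16:00, 17:45-19:45 (invert busy blocks within the working day).
Wei free: 09:00-15:45, 16:15-20:00 (invert busy blocks within the working day).
Tara free: 10:30-16:15, 16:45-19:45.
Ugo free: 09:00-09:15, 10:15-20:00 (invert busy blocks within the working day).
Freya ∩ Kavya: 11:00-13:45, 14:45-15:30, 16:30-19:00.
Freya ∩ Kavya ∩ Yosef: 12:00-13:45, 14:45-15:30, 17:45-19:00.
Freya ∩ Kavya ∩ Yosef ∩ Wei: 12:00-13:45, 14:45-15:30, 17:45-19:00.
Freya ∩ Kavya ∩ Yosef ∩ Wei ∩ Tara: 12:00-13:45, 14:45-15:30, 17:45-19:00.
Freya ∩ Kavya ∩ Yosef ∩ Wei ∩ Tara ∩ Ugo: 12:00-13:45, 14:45-15:30, 17:45-19:00.
So the common availability across everyone is 12:00-13:45, 14:45-15:30, 17:45-19:00.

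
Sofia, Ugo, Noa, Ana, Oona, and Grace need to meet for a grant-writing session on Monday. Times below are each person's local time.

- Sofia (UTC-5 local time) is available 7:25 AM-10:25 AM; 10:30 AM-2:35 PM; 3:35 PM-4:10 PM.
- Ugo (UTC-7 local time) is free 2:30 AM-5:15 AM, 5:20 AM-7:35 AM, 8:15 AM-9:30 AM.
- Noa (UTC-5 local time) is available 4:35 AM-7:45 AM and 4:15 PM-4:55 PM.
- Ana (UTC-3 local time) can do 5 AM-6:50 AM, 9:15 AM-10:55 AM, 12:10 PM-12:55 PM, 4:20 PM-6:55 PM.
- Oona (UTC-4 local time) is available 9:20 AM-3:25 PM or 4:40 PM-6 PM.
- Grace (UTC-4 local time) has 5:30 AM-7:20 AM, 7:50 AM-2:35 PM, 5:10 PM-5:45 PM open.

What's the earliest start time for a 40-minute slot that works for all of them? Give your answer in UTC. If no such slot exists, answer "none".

none

Sofia in UTC: 12:25-15:25, 15:30-19:35, 20:35-21:10 (add 5h to convert from UTC-5).
Ugo in UTC: 09:30-12:15, 12:20-14:35, 15:15-16:30 (add 7h to convert from UTC-7).
Noa in UTC: 09:35-12:45, 21:15-21:55 (add 5h to convert from UTC-5).
Ana in UTC: 08:00-09:50, 12:15-13:55, 15:10-15:55, 19:20-21:55 (add 3h to convert from UTC-3).
Oona in UTC: 13:20-19:25, 20:40-22:00 (add 4h to convert from UTC-4).
Grace in UTC: 09:30-11:20, 11:50-18:35, 21:10-21:45 (add 4h to convert from UTC-4).
Sofia ∩ Ugo: 12:25-14:35, 15:15-15:25, 15:30-16:30.
Sofia ∩ Ugo ∩ Noa: 12:25-12:45.
Sofia ∩ Ugo ∩ Noa ∩ Ana: 12:25-12:45.
Sofia ∩ Ugo ∩ Noa ∩ Ana ∩ Oona: ∅.
Sofia ∩ Ugo ∩ Noa ∩ Ana ∩ Oona ∩ Grace: ∅.
There is no time when everyone is free.
No common window is at least 40 minutes long.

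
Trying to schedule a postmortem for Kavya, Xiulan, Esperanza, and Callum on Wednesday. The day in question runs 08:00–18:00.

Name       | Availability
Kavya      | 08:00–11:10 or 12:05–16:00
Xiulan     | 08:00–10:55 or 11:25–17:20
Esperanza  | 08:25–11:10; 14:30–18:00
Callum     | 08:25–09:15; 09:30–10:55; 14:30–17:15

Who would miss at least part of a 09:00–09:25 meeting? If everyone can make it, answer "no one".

Callum

Kavya: free for 09:00-09:25. Xiulan: free for 09:00-09:25. Esperanza: free for 09:00-09:25. Callum: not fully free for 09:00-09:25.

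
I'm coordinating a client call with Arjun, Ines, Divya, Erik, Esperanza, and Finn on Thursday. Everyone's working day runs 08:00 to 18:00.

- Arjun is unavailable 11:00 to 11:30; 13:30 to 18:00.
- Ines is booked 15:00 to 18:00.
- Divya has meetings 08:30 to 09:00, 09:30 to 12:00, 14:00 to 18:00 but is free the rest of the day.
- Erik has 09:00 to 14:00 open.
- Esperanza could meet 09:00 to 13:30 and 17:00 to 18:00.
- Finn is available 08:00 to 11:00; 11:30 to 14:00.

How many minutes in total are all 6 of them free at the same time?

120

Arjun free: 08:00-11:00, 11:30-13:30 (invert busy blocks within the working day).
Ines free: 08:00-15:00 (invert busy blocks within the working day).
Divya free: 08:00-08:30, 09:00-09:30, 12:00-14:00 (invert busy blocks within the working day).
Erik free: 09:00-14:00.
Esperanza free: 09:00-13:30, 17:00-18:00.
Finn free: 08:00-11:00, 11:30-14:00.
Arjun ∩ Ines: 08:00-11:00, 11:30-13:30.
Arjun ∩ Ines ∩ Divya: 08:00-08:30, 09:00-09:30, 12:00-13:30.
Arjun ∩ Ines ∩ Divya ∩ Erik: 09:00-09:30, 12:00-13:30.
Arjun ∩ Ines ∩ Divya ∩ Erik ∩ Esperanza: 09:00-09:30, 12:00-13:30.
Arjun ∩ Ines ∩ Divya ∩ Erik ∩ Esperanza ∩ Finn: 09:00-09:30, 12:00-13:30.
Summing the common windows: 30 + 90 = 120 minutes.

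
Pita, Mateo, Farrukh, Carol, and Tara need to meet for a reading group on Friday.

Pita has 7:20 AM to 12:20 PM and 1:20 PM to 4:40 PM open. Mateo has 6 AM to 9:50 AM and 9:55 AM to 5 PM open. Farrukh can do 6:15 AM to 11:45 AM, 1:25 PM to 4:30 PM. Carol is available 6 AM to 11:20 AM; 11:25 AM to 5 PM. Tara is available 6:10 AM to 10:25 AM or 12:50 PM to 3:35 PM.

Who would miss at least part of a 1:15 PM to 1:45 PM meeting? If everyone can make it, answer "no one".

Pita: not fully free for 13:15-13:45. Mateo: free for 13:15-13:45. Farrukh: not fully free for 13:15-13:45. Carol: free for 13:15-13:45. Tara: free for 13:15-13:45.

Farrukh, Pita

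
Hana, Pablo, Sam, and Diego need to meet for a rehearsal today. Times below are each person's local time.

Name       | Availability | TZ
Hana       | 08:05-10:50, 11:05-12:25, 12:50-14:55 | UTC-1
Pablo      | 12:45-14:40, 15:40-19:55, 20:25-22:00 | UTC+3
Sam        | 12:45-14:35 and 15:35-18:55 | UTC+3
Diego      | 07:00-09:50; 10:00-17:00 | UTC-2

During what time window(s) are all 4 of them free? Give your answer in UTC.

09:45-11:35, 12:40-13:25, 13:50-15:55

Hana in UTC: 09:05-11:50, 12:05-13:25, 13:50-15:55 (add 1h to convert from UTC-1).
Pablo in UTC: 09:45-11:40, 12:40-16:55, 17:25-19:00 (subtract 3h to convert from UTC+3).
Sam in UTC: 09:45-11:35, 12:35-15:55 (subtract 3h to convert from UTC+3).
Diego in UTC: 09:00-11:50, 12:00-19:00 (add 2h to convert from UTC-2).
Hana ∩ Pablo: 09:45-11:40, 12:40-13:25, 13:50-15:55.
Hana ∩ Pablo ∩ Sam: 09:45-11:35, 12:40-13:25, 13:50-15:55.
Hana ∩ Pablo ∩ Sam ∩ Diego: 09:45-11:35, 12:40-13:25, 13:50-15:55.
So the common availability across everyone is 09:45-11:35, 12:40-13:25, 13:50-15:55.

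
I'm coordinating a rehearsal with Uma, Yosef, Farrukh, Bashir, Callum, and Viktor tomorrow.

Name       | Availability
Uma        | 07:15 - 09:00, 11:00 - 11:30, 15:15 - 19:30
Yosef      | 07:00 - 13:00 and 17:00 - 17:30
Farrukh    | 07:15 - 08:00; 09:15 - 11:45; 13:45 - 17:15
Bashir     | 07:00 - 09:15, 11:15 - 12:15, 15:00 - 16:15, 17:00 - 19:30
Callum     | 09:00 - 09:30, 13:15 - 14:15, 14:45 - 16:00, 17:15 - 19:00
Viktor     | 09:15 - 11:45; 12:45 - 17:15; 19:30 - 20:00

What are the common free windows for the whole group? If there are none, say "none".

none

Uma ∩ Yosef: 07:15-09:00, 11:00-11:30, 17:00-17:30.
Uma ∩ Yosef ∩ Farrukh: 07:15-08:00, 11:00-11:30, 17:00-17:15.
Uma ∩ Yosef ∩ Farrukh ∩ Bashir: 07:15-08:00, 11:15-11:30, 17:00-17:15.
Uma ∩ Yosef ∩ Farrukh ∩ Bashir ∩ Callum: ∅.
Uma ∩ Yosef ∩ Farrukh ∩ Bashir ∩ Callum ∩ Viktor: ∅.
There is no time when everyone is free.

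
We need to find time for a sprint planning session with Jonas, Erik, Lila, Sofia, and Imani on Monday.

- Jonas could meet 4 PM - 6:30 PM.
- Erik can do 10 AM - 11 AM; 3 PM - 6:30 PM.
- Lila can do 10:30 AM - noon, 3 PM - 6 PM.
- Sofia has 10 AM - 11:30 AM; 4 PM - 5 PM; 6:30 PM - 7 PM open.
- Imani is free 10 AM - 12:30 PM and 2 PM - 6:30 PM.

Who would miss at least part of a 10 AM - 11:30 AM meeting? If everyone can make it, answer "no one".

Erik, Jonas, Lila

Jonas: not fully free for 10:00-11:30. Erik: not fully free for 10:00-11:30. Lila: not fully free for 10:00-11:30. Sofia: free for 10:00-11:30. Imani: free for 10:00-11:30.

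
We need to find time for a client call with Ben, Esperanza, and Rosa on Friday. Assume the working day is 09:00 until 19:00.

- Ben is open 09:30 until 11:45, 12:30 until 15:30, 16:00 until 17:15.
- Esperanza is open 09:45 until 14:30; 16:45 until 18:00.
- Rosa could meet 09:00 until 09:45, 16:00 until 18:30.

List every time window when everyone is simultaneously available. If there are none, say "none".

16:45-17:15

Ben ∩ Esperanza: 09:45-11:45, 12:30-14:30, 16:45-17:15.
Ben ∩ Esperanza ∩ Rosa: 16:45-17:15.
So the common availability across everyone is 16:45-17:15.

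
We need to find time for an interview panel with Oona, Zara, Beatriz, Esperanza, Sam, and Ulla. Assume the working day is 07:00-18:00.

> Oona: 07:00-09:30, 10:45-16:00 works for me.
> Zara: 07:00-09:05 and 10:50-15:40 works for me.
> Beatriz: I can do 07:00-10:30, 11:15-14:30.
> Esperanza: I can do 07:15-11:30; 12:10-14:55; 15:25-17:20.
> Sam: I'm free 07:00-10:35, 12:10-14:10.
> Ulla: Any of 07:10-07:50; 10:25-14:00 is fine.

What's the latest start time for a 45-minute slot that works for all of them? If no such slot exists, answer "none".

13:15

Oona ∩ Zara: 07:00-09:05, 10:50-15:40.
Oona ∩ Zara ∩ Beatriz: 07:00-09:05, 11:15-14:30.
Oona ∩ Zara ∩ Beatriz ∩ Esperanza: 07:15-09:05, 11:15-11:30, 12:10-14:30.
Oona ∩ Zara ∩ Beatriz ∩ Esperanza ∩ Sam: 07:15-09:05, 12:10-14:10.
Oona ∩ Zara ∩ Beatriz ∩ Esperanza ∩ Sam ∩ Ulla: 07:15-07:50, 12:10-14:00.
The last common window of at least 45 minutes is 12:10-14:00; a 45-minute meeting can start as late as 13:15 and still end by 14:00.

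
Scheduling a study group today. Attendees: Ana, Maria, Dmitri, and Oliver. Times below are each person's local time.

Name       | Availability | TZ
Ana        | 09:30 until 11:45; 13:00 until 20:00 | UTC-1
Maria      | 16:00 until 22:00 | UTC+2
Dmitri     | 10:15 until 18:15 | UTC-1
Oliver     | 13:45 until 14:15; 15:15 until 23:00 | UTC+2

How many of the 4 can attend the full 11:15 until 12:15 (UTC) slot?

2

Ana in UTC: 10:30-12:45, 14:00-21:00 (add 1h to convert from UTC-1).
Maria in UTC: 14:00-20:00 (subtract 2h to convert from UTC+2).
Dmitri in UTC: 11:15-19:15 (add 1h to convert from UTC-1).
Oliver in UTC: 11:45-12:15, 13:15-21:00 (subtract 2h to convert from UTC+2).
Ana and Dmitri can make the full 11:15-12:15 slot — that's 2.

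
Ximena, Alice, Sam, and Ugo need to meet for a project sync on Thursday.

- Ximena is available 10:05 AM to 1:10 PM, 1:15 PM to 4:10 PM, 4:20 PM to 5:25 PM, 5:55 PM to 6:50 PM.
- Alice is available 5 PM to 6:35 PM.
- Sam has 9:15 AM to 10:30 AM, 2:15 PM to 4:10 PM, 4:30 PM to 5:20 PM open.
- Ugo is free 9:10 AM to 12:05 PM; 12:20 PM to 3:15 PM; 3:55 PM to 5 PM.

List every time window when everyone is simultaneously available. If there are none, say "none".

none

Ximena ∩ Alice: 17:00-17:25, 17:55-18:35.
Ximena ∩ Alice ∩ Sam: 17:00-17:20.
Ximena ∩ Alice ∩ Sam ∩ Ugo: ∅.
There is no time when everyone is free.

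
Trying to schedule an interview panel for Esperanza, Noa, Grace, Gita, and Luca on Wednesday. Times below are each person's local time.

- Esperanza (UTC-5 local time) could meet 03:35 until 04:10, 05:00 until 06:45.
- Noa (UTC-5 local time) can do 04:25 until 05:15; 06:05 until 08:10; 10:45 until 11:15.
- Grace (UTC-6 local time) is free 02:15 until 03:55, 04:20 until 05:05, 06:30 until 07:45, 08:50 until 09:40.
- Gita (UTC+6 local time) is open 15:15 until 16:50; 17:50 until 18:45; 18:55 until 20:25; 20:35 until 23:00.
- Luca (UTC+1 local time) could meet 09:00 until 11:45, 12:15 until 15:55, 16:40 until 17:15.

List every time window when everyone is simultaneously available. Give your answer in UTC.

none

Esperanza in UTC: 08:35-09:10, 10:00-11:45 (add 5h to convert from UTC-5).
Noa in UTC: 09:25-10:15, 11:05-13:10, 15:45-16:15 (add 5h to convert from UTC-5).
Grace in UTC: 08:15-09:55, 10:20-11:05, 12:30-13:45, 14:50-15:40 (add 6h to convert from UTC-6).
Gita in UTC: 09:15-10:50, 11:50-12:45, 12:55-14:25, 14:35-17:00 (subtract 6h to convert from UTC+6).
Luca in UTC: 08:00-10:45, 11:15-14:55, 15:40-16:15 (subtract 1h to convert from UTC+1).
Esperanza ∩ Noa: 10:00-10:15, 11:05-11:45.
Esperanza ∩ Noa ∩ Grace: ∅.
Esperanza ∩ Noa ∩ Grace ∩ Gita: ∅.
Esperanza ∩ Noa ∩ Grace ∩ Gita ∩ Luca: ∅.
There is no time when everyone is free.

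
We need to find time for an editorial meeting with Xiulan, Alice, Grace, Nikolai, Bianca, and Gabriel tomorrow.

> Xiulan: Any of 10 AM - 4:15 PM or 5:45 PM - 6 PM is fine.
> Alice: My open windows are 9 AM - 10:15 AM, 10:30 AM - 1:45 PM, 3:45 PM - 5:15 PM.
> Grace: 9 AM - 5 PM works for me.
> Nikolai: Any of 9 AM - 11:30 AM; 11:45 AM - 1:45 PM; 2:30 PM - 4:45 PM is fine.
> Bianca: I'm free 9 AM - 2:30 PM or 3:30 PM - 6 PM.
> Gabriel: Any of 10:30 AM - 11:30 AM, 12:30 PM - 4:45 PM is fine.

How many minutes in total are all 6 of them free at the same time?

Xiulan ∩ Alice: 10:00-10:15, 10:30-13:45, 15:45-16:15.
Xiulan ∩ Alice ∩ Grace: 10:00-10:15, 10:30-13:45, 15:45-16:15.
Xiulan ∩ Alice ∩ Grace ∩ Nikolai: 10:00-10:15, 10:30-11:30, 11:45-13:45, 15:45-16:15.
Xiulan ∩ Alice ∩ Grace ∩ Nikolai ∩ Bianca: 10:00-10:15, 10:30-11:30, 11:45-13:45, 15:45-16:15.
Xiulan ∩ Alice ∩ Grace ∩ Nikolai ∩ Bianca ∩ Gabriel: 10:30-11:30, 12:30-13:45, 15:45-16:15.
Summing the common windows: 60 + 75 + 30 = 165 minutes.

165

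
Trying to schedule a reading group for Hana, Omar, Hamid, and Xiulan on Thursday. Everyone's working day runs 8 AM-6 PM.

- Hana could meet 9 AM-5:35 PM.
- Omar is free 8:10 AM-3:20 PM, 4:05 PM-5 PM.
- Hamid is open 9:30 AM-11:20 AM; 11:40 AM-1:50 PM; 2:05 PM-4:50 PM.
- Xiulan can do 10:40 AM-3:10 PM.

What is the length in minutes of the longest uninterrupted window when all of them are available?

130

Hana ∩ Omar: 09:00-15:20, 16:05-17:00.
Hana ∩ Omar ∩ Hamid: 09:30-11:20, 11:40-13:50, 14:05-15:20, 16:05-16:50.
Hana ∩ Omar ∩ Hamid ∩ Xiulan: 10:40-11:20, 11:40-13:50, 14:05-15:10.
The longest is 11:40-13:50 at 130 minutes.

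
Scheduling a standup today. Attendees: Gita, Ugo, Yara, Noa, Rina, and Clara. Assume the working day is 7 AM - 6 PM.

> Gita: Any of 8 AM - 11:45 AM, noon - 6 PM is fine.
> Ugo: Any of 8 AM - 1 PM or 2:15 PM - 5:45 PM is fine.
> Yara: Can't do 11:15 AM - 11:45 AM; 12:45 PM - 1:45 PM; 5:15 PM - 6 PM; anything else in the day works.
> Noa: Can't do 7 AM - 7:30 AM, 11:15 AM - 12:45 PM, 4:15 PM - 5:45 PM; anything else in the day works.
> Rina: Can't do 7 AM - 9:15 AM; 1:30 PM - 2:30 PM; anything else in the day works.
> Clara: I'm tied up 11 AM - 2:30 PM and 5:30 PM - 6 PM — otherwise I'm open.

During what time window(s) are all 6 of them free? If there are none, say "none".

09:15-11:00, 14:30-16:15

Gita free: 08:00-11:45, 12:00-18:00.
Ugo free: 08:00-13:00, 14:15-17:45.
Yara free: 07:00-11:15, 11:45-12:45, 13:45-17:15 (invert busy blocks within the working day).
Noa free: 07:30-11:15, 12:45-16:15, 17:45-18:00 (invert busy blocks within the working day).
Rina free: 09:15-13:30, 14:30-18:00 (invert busy blocks within the working day).
Clara free: 07:00-11:00, 14:30-17:30 (invert busy blocks within the working day).
Gita ∩ Ugo: 08:00-11:45, 12:00-13:00, 14:15-17:45.
Gita ∩ Ugo ∩ Yara: 08:00-11:15, 12:00-12:45, 14:15-17:15.
Gita ∩ Ugo ∩ Yara ∩ Noa: 08:00-11:15, 14:15-16:15.
Gita ∩ Ugo ∩ Yara ∩ Noa ∩ Rina: 09:15-11:15, 14:30-16:15.
Gita ∩ Ugo ∩ Yara ∩ Noa ∩ Rina ∩ Clara: 09:15-11:00, 14:30-16:15.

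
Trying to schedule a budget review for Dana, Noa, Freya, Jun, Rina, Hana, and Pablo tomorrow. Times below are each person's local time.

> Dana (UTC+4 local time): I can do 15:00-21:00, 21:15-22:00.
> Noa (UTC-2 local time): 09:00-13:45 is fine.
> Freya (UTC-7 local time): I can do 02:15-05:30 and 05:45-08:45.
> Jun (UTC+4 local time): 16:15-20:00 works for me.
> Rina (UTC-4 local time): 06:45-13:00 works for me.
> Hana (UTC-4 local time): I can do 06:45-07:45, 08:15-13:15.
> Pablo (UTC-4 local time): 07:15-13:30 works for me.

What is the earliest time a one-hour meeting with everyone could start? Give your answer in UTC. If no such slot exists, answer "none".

Dana in UTC: 11:00-17:00, 17:15-18:00 (subtract 4h to convert from UTC+4).
Noa in UTC: 11:00-15:45 (add 2h to convert from UTC-2).
Freya in UTC: 09:15-12:30, 12:45-15:45 (add 7h to convert from UTC-7).
Jun in UTC: 12:15-16:00 (subtract 4h to convert from UTC+4).
Rina in UTC: 10:45-17:00 (add 4h to convert from UTC-4).
Hana in UTC: 10:45-11:45, 12:15-17:15 (add 4h to convert from UTC-4).
Pablo in UTC: 11:15-17:30 (add 4h to convert from UTC-4).
Dana ∩ Noa: 11:00-15:45.
Dana ∩ Noa ∩ Freya: 11:00-12:30, 12:45-15:45.
Dana ∩ Noa ∩ Freya ∩ Jun: 12:15-12:30, 12:45-15:45.
Dana ∩ Noa ∩ Freya ∩ Jun ∩ Rina: 12:15-12:30, 12:45-15:45.
Dana ∩ Noa ∩ Freya ∩ Jun ∩ Rina ∩ Hana: 12:15-12:30, 12:45-15:45.
Dana ∩ Noa ∩ Freya ∩ Jun ∩ Rina ∩ Hana ∩ Pablo: 12:15-12:30, 12:45-15:45.
The first common window of at least 60 minutes is 12:45-15:45, so the earliest start is 12:45.

12:45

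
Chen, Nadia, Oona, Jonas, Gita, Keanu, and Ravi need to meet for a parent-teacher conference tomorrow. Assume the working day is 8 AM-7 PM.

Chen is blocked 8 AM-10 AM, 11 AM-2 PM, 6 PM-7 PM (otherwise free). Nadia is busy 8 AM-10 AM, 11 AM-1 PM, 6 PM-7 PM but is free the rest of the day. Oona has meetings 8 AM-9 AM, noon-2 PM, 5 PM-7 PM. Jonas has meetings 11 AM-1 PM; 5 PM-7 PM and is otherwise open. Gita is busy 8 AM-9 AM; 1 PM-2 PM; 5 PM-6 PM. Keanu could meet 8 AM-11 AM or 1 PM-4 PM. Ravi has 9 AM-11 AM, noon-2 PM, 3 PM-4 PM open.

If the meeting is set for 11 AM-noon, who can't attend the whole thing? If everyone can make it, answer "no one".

Chen free: 10:00-11:00, 14:00-18:00 (invert busy blocks within the working day).
Nadia free: 10:00-11:00, 13:00-18:00 (invert busy blocks within the working day).
Oona free: 09:00-12:00, 14:00-17:00 (invert busy blocks within the working day).
Jonas free: 08:00-11:00, 13:00-17:00 (invert busy blocks within the working day).
Gita free: 09:00-13:00, 14:00-17:00, 18:00-19:00 (invert busy blocks within the working day).
Keanu free: 08:00-11:00, 13:00-16:00.
Ravi free: 09:00-11:00, 12:00-14:00, 15:00-16:00.
Chen: not fully free for 11:00-12:00. Nadia: not fully free for 11:00-12:00. Oona: free for 11:00-12:00. Jonas: not fully free for 11:00-12:00. Gita: free for 11:00-12:00. Keanu: not fully free for 11:00-12:00. Ravi: not fully free for 11:00-12:00.

Chen, Jonas, Keanu, Nadia, Ravi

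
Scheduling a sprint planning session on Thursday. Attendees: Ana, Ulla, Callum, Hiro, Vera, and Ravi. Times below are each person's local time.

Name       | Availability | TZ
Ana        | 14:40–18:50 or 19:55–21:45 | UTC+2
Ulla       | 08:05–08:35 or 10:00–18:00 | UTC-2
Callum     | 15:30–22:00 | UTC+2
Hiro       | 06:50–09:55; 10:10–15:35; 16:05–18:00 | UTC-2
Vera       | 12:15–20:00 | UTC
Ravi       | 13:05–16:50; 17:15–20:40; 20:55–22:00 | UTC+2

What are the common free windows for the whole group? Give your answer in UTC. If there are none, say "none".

13:30-14:50, 15:15-16:50, 18:05-18:40, 18:55-19:45

Ana in UTC: 12:40-16:50, 17:55-19:45 (subtract 2h to convert from UTC+2).
Ulla in UTC: 10:05-10:35, 12:00-20:00 (add 2h to convert from UTC-2).
Callum in UTC: 13:30-20:00 (subtract 2h to convert from UTC+2).
Hiro in UTC: 08:50-11:55, 12:10-17:35, 18:05-20:00 (add 2h to convert from UTC-2).
Vera in UTC: 12:15-20:00.
Ravi in UTC: 11:05-14:50, 15:15-18:40, 18:55-20:00 (subtract 2h to convert from UTC+2).
Ana ∩ Ulla: 12:40-16:50, 17:55-19:45.
Ana ∩ Ulla ∩ Callum: 13:30-16:50, 17:55-19:45.
Ana ∩ Ulla ∩ Callum ∩ Hiro: 13:30-16:50, 18:05-19:45.
Ana ∩ Ulla ∩ Callum ∩ Hiro ∩ Vera: 13:30-16:50, 18:05-19:45.
Ana ∩ Ulla ∩ Callum ∩ Hiro ∩ Vera ∩ Ravi: 13:30-14:50, 15:15-16:50, 18:05-18:40, 18:55-19:45.
So the common availability across everyone is 13:30-14:50, 15:15-16:50, 18:05-18:40, 18:55-19:45.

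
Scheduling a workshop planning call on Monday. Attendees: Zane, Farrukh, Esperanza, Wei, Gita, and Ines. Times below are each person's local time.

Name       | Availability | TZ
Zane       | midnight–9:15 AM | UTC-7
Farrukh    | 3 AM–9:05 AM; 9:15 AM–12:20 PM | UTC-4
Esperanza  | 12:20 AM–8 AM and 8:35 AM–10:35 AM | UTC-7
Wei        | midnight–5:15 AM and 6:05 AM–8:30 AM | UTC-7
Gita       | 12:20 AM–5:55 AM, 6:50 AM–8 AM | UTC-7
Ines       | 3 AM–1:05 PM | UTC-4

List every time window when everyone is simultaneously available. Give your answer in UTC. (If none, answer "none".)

Zane in UTC: 07:00-16:15 (add 7h to convert from UTC-7).
Farrukh in UTC: 07:00-13:05, 13:15-16:20 (add 4h to convert from UTC-4).
Esperanza in UTC: 07:20-15:00, 15:35-17:35 (add 7h to convert from UTC-7).
Wei in UTC: 07:00-12:15, 13:05-15:30 (add 7h to convert from UTC-7).
Gita in UTC: 07:20-12:55, 13:50-15:00 (add 7h to convert from UTC-7).
Ines in UTC: 07:00-17:05 (add 4h to convert from UTC-4).
Zane ∩ Farrukh: 07:00-13:05, 13:15-16:15.
Zane ∩ Farrukh ∩ Esperanza: 07:20-13:05, 13:15-15:00, 15:35-16:15.
Zane ∩ Farrukh ∩ Esperanza ∩ Wei: 07:20-12:15, 13:15-15:00.
Zane ∩ Farrukh ∩ Esperanza ∩ Wei ∩ Gita: 07:20-12:15, 13:50-15:00.
Zane ∩ Farrukh ∩ Esperanza ∩ Wei ∩ Gita ∩ Ines: 07:20-12:15, 13:50-15:00.
So the common availability across everyone is 07:20-12:15, 13:50-15:00.

07:20-12:15, 13:50-15:00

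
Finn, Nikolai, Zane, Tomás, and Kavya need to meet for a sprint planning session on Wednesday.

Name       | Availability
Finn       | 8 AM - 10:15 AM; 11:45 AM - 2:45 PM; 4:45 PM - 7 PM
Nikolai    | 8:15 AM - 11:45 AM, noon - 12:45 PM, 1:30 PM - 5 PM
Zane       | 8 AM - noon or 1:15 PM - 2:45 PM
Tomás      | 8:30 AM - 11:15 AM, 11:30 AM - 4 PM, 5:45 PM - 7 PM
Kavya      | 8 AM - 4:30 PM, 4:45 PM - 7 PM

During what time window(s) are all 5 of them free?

08:30-10:15, 13:30-14:45

Finn ∩ Nikolai: 08:15-10:15, 12:00-12:45, 13:30-14:45, 16:45-17:00.
Finn ∩ Nikolai ∩ Zane: 08:15-10:15, 13:30-14:45.
Finn ∩ Nikolai ∩ Zane ∩ Tomás: 08:30-10:15, 13:30-14:45.
Finn ∩ Nikolai ∩ Zane ∩ Tomás ∩ Kavya: 08:30-10:15, 13:30-14:45.
Those are the intersection windows.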